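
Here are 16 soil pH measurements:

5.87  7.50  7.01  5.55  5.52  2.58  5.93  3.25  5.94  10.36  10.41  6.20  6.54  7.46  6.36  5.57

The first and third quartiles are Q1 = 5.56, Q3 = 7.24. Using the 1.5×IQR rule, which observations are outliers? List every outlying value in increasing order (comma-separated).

2.58, 10.36, 10.41

IQR = Q3 − Q1 = 7.24 − 5.56 = 1.68.
Lower fence = Q1 − 1.5·IQR = 5.56 − 2.52 = 3.04.
Upper fence = Q3 + 1.5·IQR = 7.24 + 2.52 = 9.76.
2.58 < 3.04 → outlier.
10.36 > 9.76 → outlier.
10.41 > 9.76 → outlier.
All remaining values lie within [3.04, 9.76].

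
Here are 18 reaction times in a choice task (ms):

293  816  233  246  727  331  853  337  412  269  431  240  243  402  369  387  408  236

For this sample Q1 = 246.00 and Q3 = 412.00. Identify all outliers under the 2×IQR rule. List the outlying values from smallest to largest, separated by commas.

816, 853

IQR = Q3 − Q1 = 412.00 − 246.00 = 166.00.
Lower fence = Q1 − 2·IQR = 246.00 − 332.00 = -86.00.
Upper fence = Q3 + 2·IQR = 412.00 + 332.00 = 744.00.
816 > 744.00 → outlier.
853 > 744.00 → outlier.
All remaining values lie within [-86.00, 744.00].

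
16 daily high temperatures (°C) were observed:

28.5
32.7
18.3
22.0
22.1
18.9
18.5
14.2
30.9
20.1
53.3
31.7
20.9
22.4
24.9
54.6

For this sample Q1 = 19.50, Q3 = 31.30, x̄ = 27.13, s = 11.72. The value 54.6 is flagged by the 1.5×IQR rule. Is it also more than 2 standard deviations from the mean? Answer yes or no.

yes

z = (54.6 − 27.13) / 11.72 = 2.34.
|z| = 2.34 > 2.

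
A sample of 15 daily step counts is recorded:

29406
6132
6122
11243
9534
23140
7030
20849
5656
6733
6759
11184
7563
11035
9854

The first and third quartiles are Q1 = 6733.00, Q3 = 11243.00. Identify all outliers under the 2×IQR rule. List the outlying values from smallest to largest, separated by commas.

20849, 23140, 29406

IQR = Q3 − Q1 = 11243.00 − 6733.00 = 4510.00.
Lower fence = Q1 − 2·IQR = 6733.00 − 9020.00 = -2287.00.
Upper fence = Q3 + 2·IQR = 11243.00 + 9020.00 = 20263.00.
20849 > 20263.00 → outlier.
23140 > 20263.00 → outlier.
29406 > 20263.00 → outlier.
All remaining values lie within [-2287.00, 20263.00].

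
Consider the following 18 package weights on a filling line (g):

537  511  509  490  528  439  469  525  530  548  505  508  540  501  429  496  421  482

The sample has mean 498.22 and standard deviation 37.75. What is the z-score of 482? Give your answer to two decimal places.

-0.43

z = (482 − 498.22) / 37.75 = -0.43.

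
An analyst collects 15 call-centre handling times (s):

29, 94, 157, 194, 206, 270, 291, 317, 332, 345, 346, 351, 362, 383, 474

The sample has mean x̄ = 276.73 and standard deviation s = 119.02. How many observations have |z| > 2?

Cutoffs: x̄ ± 2s = [38.69, 514.77].
Outside the cutoffs: 29.

1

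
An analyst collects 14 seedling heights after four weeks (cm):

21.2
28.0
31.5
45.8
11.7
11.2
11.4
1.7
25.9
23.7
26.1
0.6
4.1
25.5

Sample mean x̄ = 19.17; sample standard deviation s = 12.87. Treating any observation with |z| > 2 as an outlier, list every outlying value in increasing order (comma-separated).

Cutoffs at x̄ ± 2s: 19.17 ± 2·12.87 = [-6.57, 44.91].
45.8: z = 2.07, |z| > 2 → outlier.
Every other value lies within [-6.57, 44.91].

45.8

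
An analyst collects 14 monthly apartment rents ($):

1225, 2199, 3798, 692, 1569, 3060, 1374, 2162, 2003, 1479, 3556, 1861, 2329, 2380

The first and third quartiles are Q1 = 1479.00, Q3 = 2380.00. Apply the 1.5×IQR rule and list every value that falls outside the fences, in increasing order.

IQR = Q3 − Q1 = 2380.00 − 1479.00 = 901.00.
Lower fence = Q1 − 1.5·IQR = 1479.00 − 1351.50 = 127.50.
Upper fence = Q3 + 1.5·IQR = 2380.00 + 1351.50 = 3731.50.
3798 > 3731.50 → outlier.
All remaining values lie within [127.50, 3731.50].

3798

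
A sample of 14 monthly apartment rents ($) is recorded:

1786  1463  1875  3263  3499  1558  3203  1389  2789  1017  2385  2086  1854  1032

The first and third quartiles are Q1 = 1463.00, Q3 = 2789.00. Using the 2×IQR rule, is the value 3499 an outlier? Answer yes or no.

IQR = Q3 − Q1 = 2789.00 − 1463.00 = 1326.00.
Lower fence = Q1 − 2·IQR = 1463.00 − 2652.00 = -1189.00.
Upper fence = Q3 + 2·IQR = 2789.00 + 2652.00 = 5441.00.
3499 lies within [-1189.00, 5441.00].

no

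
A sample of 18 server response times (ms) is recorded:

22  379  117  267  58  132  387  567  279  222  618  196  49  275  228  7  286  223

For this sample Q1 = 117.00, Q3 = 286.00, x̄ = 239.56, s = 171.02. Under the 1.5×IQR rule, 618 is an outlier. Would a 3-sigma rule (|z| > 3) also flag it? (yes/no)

z = (618 − 239.56) / 171.02 = 2.21.
|z| = 2.21 ≤ 3.

no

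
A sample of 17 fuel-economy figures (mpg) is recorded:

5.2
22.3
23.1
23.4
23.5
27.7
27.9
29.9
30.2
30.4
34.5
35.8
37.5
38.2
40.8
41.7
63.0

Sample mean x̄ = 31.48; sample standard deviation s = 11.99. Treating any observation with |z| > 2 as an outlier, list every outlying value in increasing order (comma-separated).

Cutoffs at x̄ ± 2s: 31.48 ± 2·11.99 = [7.50, 55.46].
5.2: z = -2.19, |z| > 2 → outlier.
63.0: z = 2.63, |z| > 2 → outlier.
Every other value lies within [7.50, 55.46].

5.2, 63.0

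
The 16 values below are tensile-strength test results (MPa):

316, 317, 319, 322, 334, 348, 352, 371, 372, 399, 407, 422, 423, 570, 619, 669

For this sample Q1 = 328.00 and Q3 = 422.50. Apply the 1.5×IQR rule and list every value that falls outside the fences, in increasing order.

IQR = Q3 − Q1 = 422.50 − 328.00 = 94.50.
Lower fence = Q1 − 1.5·IQR = 328.00 − 141.75 = 186.25.
Upper fence = Q3 + 1.5·IQR = 422.50 + 141.75 = 564.25.
570 > 564.25 → outlier.
619 > 564.25 → outlier.
669 > 564.25 → outlier.
All remaining values lie within [186.25, 564.25].

570, 619, 669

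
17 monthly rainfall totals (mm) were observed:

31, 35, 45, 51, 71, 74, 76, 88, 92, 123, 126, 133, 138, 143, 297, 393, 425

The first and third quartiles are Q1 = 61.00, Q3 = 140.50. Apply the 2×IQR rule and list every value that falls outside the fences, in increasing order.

393, 425

IQR = Q3 − Q1 = 140.50 − 61.00 = 79.50.
Lower fence = Q1 − 2·IQR = 61.00 − 159.00 = -98.00.
Upper fence = Q3 + 2·IQR = 140.50 + 159.00 = 299.50.
393 > 299.50 → outlier.
425 > 299.50 → outlier.
All remaining values lie within [-98.00, 299.50].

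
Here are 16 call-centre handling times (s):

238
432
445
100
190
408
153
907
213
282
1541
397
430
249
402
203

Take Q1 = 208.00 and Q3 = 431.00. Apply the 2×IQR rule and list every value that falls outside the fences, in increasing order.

IQR = Q3 − Q1 = 431.00 − 208.00 = 223.00.
Lower fence = Q1 − 2·IQR = 208.00 − 446.00 = -238.00.
Upper fence = Q3 + 2·IQR = 431.00 + 446.00 = 877.00.
907 > 877.00 → outlier.
1541 > 877.00 → outlier.
All remaining values lie within [-238.00, 877.00].

907, 1541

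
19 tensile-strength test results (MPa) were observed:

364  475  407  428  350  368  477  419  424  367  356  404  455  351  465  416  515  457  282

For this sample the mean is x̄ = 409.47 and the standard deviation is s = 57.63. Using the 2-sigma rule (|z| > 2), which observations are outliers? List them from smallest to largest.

282

Cutoffs at x̄ ± 2s: 409.47 ± 2·57.63 = [294.21, 524.73].
282: z = -2.21, |z| > 2 → outlier.
Every other value lies within [294.21, 524.73].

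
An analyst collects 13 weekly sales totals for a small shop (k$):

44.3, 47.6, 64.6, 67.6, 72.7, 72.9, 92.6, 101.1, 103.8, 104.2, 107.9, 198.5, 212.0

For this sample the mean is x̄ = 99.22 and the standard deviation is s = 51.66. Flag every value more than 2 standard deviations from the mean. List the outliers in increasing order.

212.0

Cutoffs at x̄ ± 2s: 99.22 ± 2·51.66 = [-4.10, 202.54].
212.0: z = 2.18, |z| > 2 → outlier.
Every other value lies within [-4.10, 202.54].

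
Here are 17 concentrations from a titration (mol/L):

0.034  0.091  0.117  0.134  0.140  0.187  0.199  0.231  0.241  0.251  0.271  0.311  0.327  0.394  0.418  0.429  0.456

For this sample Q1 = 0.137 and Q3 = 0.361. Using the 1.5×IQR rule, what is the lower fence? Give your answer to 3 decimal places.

-0.199

IQR = Q3 − Q1 = 0.361 − 0.137 = 0.224.
Lower fence = Q1 − 1.5·IQR = 0.137 − 0.336 = -0.199.
Upper fence = Q3 + 1.5·IQR = 0.361 + 0.336 = 0.697.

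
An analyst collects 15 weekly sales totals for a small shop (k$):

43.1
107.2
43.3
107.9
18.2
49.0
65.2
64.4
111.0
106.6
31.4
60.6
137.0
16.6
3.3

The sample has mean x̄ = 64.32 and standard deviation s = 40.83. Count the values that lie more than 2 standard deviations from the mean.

Cutoffs: x̄ ± 2s = [-17.34, 145.98].
Every value lies within the cutoffs.

0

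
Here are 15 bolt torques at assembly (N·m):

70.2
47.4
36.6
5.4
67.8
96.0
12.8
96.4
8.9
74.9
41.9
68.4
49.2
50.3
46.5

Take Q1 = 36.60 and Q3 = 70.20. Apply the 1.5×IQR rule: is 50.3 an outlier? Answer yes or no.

IQR = Q3 − Q1 = 70.20 − 36.60 = 33.60.
Lower fence = Q1 − 1.5·IQR = 36.60 − 50.40 = -13.80.
Upper fence = Q3 + 1.5·IQR = 70.20 + 50.40 = 120.60.
50.3 lies within [-13.80, 120.60].

no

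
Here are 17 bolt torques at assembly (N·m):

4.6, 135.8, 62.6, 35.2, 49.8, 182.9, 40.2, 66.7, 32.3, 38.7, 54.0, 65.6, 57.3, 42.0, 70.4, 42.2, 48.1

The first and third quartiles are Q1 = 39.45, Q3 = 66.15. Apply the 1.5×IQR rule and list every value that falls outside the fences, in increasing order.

135.8, 182.9

IQR = Q3 − Q1 = 66.15 − 39.45 = 26.70.
Lower fence = Q1 − 1.5·IQR = 39.45 − 40.05 = -0.60.
Upper fence = Q3 + 1.5·IQR = 66.15 + 40.05 = 106.20.
135.8 > 106.20 → outlier.
182.9 > 106.20 → outlier.
All remaining values lie within [-0.60, 106.20].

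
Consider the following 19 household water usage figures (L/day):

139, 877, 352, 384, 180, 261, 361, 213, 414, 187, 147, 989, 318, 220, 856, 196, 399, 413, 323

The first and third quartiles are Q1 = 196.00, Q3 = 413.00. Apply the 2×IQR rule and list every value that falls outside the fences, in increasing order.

856, 877, 989

IQR = Q3 − Q1 = 413.00 − 196.00 = 217.00.
Lower fence = Q1 − 2·IQR = 196.00 − 434.00 = -238.00.
Upper fence = Q3 + 2·IQR = 413.00 + 434.00 = 847.00.
856 > 847.00 → outlier.
877 > 847.00 → outlier.
989 > 847.00 → outlier.
All remaining values lie within [-238.00, 847.00].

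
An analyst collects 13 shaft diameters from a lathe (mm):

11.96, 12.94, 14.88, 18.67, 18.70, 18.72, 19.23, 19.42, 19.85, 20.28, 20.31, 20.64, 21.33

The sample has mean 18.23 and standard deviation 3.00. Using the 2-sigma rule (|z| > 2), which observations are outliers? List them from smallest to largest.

Cutoffs at x̄ ± 2s: 18.23 ± 2·3.00 = [12.23, 24.23].
11.96: z = -2.09, |z| > 2 → outlier.
Every other value lies within [12.23, 24.23].

11.96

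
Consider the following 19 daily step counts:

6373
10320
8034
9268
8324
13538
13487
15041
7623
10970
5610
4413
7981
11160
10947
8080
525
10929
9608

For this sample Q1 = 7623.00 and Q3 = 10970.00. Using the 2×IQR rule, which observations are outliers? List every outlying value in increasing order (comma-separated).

525

IQR = Q3 − Q1 = 10970.00 − 7623.00 = 3347.00.
Lower fence = Q1 − 2·IQR = 7623.00 − 6694.00 = 929.00.
Upper fence = Q3 + 2·IQR = 10970.00 + 6694.00 = 17664.00.
525 < 929.00 → outlier.
All remaining values lie within [929.00, 17664.00].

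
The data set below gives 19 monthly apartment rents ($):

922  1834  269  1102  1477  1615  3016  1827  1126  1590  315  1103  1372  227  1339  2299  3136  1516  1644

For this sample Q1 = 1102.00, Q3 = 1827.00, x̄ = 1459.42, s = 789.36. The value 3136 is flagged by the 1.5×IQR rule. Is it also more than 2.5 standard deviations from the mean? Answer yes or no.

z = (3136 − 1459.42) / 789.36 = 2.12.
|z| = 2.12 ≤ 2.5.

no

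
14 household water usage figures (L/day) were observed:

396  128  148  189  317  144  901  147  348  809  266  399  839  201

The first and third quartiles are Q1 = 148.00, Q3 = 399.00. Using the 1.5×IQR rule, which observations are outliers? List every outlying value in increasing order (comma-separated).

IQR = Q3 − Q1 = 399.00 − 148.00 = 251.00.
Lower fence = Q1 − 1.5·IQR = 148.00 − 376.50 = -228.50.
Upper fence = Q3 + 1.5·IQR = 399.00 + 376.50 = 775.50.
809 > 775.50 → outlier.
839 > 775.50 → outlier.
901 > 775.50 → outlier.
All remaining values lie within [-228.50, 775.50].

809, 839, 901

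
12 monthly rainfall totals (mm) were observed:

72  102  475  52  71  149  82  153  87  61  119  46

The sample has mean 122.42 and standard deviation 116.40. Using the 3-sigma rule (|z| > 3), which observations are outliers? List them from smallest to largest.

Cutoffs at x̄ ± 3s: 122.42 ± 3·116.40 = [-226.78, 471.62].
475: z = 3.03, |z| > 3 → outlier.
Every other value lies within [-226.78, 471.62].

475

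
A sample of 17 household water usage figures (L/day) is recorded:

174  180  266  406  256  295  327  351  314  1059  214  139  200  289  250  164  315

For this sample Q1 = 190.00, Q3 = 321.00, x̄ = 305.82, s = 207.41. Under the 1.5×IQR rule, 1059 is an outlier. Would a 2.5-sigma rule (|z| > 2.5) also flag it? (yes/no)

z = (1059 − 305.82) / 207.41 = 3.63.
|z| = 3.63 > 2.5.

yes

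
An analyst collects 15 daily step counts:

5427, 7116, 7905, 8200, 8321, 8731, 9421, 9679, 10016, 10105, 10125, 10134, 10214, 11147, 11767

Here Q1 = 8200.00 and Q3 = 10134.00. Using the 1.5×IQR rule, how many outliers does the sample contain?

IQR = 1934.00; fences at 8200.00 − 2901.00 = 5299.00 and 10134.00 + 2901.00 = 13035.00.
Every value lies within the cutoffs.

0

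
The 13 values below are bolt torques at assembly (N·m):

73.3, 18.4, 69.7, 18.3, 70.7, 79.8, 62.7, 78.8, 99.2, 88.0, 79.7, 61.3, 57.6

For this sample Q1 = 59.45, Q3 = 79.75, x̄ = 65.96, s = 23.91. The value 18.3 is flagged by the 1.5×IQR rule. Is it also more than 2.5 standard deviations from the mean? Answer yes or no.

z = (18.3 − 65.96) / 23.91 = -1.99.
|z| = 1.99 ≤ 2.5.

no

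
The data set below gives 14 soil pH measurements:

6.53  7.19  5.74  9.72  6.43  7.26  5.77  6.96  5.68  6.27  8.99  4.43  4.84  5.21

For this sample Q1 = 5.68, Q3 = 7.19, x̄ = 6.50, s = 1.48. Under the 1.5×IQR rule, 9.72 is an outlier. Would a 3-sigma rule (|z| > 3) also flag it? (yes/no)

no

z = (9.72 − 6.50) / 1.48 = 2.18.
|z| = 2.18 ≤ 3.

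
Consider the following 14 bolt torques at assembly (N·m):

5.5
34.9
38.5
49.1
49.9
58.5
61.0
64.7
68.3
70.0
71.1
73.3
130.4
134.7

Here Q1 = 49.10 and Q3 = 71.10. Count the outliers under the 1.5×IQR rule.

IQR = 22.00; fences at 49.10 − 33.00 = 16.10 and 71.10 + 33.00 = 104.10.
Outside the cutoffs: 5.5, 130.4, 134.7.

3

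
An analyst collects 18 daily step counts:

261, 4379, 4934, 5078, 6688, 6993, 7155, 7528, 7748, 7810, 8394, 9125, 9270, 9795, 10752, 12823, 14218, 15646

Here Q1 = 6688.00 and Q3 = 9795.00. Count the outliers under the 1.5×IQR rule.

2

IQR = 3107.00; fences at 6688.00 − 4660.50 = 2027.50 and 9795.00 + 4660.50 = 14455.50.
Outside the cutoffs: 261, 15646.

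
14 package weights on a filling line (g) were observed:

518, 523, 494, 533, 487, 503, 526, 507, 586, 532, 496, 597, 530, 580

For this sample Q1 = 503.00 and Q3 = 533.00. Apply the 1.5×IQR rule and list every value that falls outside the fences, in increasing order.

580, 586, 597

IQR = Q3 − Q1 = 533.00 − 503.00 = 30.00.
Lower fence = Q1 − 1.5·IQR = 503.00 − 45.00 = 458.00.
Upper fence = Q3 + 1.5·IQR = 533.00 + 45.00 = 578.00.
580 > 578.00 → outlier.
586 > 578.00 → outlier.
597 > 578.00 → outlier.
All remaining values lie within [458.00, 578.00].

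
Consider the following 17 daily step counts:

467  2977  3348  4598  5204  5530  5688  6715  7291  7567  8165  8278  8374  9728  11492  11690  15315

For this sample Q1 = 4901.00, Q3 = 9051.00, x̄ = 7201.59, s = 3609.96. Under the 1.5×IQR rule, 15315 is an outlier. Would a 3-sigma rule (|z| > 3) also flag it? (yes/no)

z = (15315 − 7201.59) / 3609.96 = 2.25.
|z| = 2.25 ≤ 3.

no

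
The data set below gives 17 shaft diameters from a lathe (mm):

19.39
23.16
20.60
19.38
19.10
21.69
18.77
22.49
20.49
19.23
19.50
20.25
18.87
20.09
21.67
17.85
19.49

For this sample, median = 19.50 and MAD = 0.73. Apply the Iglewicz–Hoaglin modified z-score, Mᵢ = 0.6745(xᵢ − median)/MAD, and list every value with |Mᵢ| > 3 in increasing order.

|Mᵢ| > 3 ⇔ |xᵢ − 19.50| > 3·0.73/0.6745 = 3.25.
So outliers lie outside [16.25, 22.75].
23.16: M = 3.38 → outlier.

23.16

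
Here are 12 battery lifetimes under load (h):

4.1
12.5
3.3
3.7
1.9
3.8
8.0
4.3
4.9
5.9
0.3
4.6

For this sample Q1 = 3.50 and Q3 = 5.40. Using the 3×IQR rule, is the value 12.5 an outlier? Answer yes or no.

yes

IQR = Q3 − Q1 = 5.40 − 3.50 = 1.90.
Lower fence = Q1 − 3·IQR = 3.50 − 5.70 = -2.20.
Upper fence = Q3 + 3·IQR = 5.40 + 5.70 = 11.10.
12.5 lies above the upper fence.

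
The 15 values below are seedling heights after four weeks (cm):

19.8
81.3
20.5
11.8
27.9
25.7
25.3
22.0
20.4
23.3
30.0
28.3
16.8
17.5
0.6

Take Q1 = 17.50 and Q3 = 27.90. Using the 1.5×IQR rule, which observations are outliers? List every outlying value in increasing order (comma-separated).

IQR = Q3 − Q1 = 27.90 − 17.50 = 10.40.
Lower fence = Q1 − 1.5·IQR = 17.50 − 15.60 = 1.90.
Upper fence = Q3 + 1.5·IQR = 27.90 + 15.60 = 43.50.
0.6 < 1.90 → outlier.
81.3 > 43.50 → outlier.
All remaining values lie within [1.90, 43.50].

0.6, 81.3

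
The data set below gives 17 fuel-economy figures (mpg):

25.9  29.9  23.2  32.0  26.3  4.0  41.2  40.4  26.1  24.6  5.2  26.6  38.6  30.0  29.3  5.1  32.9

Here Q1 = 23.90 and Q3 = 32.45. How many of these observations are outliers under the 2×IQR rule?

3

IQR = 8.55; fences at 23.90 − 17.10 = 6.80 and 32.45 + 17.10 = 49.55.
Outside the cutoffs: 4.0, 5.1, 5.2.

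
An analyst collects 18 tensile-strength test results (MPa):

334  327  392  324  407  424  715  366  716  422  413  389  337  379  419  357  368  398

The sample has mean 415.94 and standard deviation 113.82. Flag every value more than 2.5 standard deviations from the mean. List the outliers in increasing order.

715, 716

Cutoffs at x̄ ± 2.5s: 415.94 ± 2.5·113.82 = [131.39, 700.49].
715: z = 2.63, |z| > 2.5 → outlier.
716: z = 2.64, |z| > 2.5 → outlier.
Every other value lies within [131.39, 700.49].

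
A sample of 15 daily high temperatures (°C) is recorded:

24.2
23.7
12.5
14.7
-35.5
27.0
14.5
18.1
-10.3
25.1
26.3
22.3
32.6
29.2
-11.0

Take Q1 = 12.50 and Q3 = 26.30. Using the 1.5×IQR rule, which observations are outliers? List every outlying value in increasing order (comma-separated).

-35.5, -11.0, -10.3

IQR = Q3 − Q1 = 26.30 − 12.50 = 13.80.
Lower fence = Q1 − 1.5·IQR = 12.50 − 20.70 = -8.20.
Upper fence = Q3 + 1.5·IQR = 26.30 + 20.70 = 47.00.
-35.5 < -8.20 → outlier.
-11.0 < -8.20 → outlier.
-10.3 < -8.20 → outlier.
All remaining values lie within [-8.20, 47.00].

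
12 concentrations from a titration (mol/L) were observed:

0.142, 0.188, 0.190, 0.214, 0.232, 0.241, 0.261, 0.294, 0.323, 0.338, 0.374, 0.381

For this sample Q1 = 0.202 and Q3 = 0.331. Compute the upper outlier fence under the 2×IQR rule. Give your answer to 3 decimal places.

IQR = Q3 − Q1 = 0.331 − 0.202 = 0.129.
Lower fence = Q1 − 2·IQR = 0.202 − 0.258 = -0.056.
Upper fence = Q3 + 2·IQR = 0.331 + 0.258 = 0.589.

0.589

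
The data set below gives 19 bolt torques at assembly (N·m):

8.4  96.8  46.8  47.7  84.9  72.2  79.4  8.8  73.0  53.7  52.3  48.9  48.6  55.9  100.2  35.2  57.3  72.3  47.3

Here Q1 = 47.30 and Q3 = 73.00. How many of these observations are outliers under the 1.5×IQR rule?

IQR = 25.70; fences at 47.30 − 38.55 = 8.75 and 73.00 + 38.55 = 111.55.
Outside the cutoffs: 8.4.

1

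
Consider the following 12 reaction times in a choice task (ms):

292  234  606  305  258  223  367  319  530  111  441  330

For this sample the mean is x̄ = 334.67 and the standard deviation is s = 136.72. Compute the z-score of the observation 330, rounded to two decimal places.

z = (330 − 334.67) / 136.72 = -0.03.

-0.03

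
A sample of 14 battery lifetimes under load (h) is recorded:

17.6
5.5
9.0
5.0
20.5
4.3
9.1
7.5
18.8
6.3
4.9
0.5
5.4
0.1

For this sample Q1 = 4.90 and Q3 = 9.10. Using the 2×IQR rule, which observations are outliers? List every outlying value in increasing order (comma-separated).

17.6, 18.8, 20.5

IQR = Q3 − Q1 = 9.10 − 4.90 = 4.20.
Lower fence = Q1 − 2·IQR = 4.90 − 8.40 = -3.50.
Upper fence = Q3 + 2·IQR = 9.10 + 8.40 = 17.50.
17.6 > 17.50 → outlier.
18.8 > 17.50 → outlier.
20.5 > 17.50 → outlier.
All remaining values lie within [-3.50, 17.50].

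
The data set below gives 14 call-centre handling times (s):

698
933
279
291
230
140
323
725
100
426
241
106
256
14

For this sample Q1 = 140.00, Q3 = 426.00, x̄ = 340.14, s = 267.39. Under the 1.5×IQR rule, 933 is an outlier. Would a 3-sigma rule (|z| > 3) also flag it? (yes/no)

z = (933 − 340.14) / 267.39 = 2.22.
|z| = 2.22 ≤ 3.

no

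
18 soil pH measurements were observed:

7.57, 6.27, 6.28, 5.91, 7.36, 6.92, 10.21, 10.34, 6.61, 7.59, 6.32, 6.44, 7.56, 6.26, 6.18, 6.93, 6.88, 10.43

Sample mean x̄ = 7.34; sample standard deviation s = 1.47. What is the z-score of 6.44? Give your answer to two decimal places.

z = (6.44 − 7.34) / 1.47 = -0.61.

-0.61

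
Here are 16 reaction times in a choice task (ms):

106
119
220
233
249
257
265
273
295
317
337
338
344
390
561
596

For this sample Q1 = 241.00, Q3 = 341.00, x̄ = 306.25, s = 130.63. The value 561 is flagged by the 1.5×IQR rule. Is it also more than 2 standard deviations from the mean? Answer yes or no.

z = (561 − 306.25) / 130.63 = 1.95.
|z| = 1.95 ≤ 2.

no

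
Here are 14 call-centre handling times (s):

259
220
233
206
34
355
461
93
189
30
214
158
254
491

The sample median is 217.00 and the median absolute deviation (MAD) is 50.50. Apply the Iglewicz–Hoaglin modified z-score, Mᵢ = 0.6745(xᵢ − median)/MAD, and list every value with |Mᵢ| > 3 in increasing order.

461, 491

|Mᵢ| > 3 ⇔ |xᵢ − 217.00| > 3·50.50/0.6745 = 224.61.
So outliers lie outside [-7.61, 441.61].
461: M = 3.26 → outlier.
491: M = 3.66 → outlier.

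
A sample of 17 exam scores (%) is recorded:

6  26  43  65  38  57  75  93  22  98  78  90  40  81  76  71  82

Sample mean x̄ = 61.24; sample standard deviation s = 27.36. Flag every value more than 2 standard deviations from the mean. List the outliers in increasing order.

Cutoffs at x̄ ± 2s: 61.24 ± 2·27.36 = [6.52, 115.96].
6: z = -2.02, |z| > 2 → outlier.
Every other value lies within [6.52, 115.96].

6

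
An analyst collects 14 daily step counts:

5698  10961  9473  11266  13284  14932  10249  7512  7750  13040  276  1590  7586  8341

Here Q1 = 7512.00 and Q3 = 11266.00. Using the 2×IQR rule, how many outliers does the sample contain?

IQR = 3754.00; fences at 7512.00 − 7508.00 = 4.00 and 11266.00 + 7508.00 = 18774.00.
Every value lies within the cutoffs.

0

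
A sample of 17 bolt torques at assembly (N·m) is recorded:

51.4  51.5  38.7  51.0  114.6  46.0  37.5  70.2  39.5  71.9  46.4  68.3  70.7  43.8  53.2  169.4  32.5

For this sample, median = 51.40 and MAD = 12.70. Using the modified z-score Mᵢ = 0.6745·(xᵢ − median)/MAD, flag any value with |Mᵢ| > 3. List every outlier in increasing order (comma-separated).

|Mᵢ| > 3 ⇔ |xᵢ − 51.40| > 3·12.70/0.6745 = 56.49.
So outliers lie outside [-5.09, 107.89].
114.6: M = 3.36 → outlier.
169.4: M = 6.27 → outlier.

114.6, 169.4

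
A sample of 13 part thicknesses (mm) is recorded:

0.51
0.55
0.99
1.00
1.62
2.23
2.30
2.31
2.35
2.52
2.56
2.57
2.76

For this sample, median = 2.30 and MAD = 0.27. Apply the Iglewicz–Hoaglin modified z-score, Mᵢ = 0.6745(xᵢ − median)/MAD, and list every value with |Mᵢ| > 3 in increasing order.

0.51, 0.55, 0.99, 1.00

|Mᵢ| > 3 ⇔ |xᵢ − 2.30| > 3·0.27/0.6745 = 1.20.
So outliers lie outside [1.10, 3.50].
0.51: M = -4.47 → outlier.
0.55: M = -4.37 → outlier.
0.99: M = -3.27 → outlier.
1.00: M = -3.25 → outlier.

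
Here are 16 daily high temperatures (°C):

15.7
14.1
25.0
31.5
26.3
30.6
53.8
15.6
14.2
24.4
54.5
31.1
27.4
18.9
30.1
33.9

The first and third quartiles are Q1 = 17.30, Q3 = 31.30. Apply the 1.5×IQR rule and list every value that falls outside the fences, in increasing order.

53.8, 54.5

IQR = Q3 − Q1 = 31.30 − 17.30 = 14.00.
Lower fence = Q1 − 1.5·IQR = 17.30 − 21.00 = -3.70.
Upper fence = Q3 + 1.5·IQR = 31.30 + 21.00 = 52.30.
53.8 > 52.30 → outlier.
54.5 > 52.30 → outlier.
All remaining values lie within [-3.70, 52.30].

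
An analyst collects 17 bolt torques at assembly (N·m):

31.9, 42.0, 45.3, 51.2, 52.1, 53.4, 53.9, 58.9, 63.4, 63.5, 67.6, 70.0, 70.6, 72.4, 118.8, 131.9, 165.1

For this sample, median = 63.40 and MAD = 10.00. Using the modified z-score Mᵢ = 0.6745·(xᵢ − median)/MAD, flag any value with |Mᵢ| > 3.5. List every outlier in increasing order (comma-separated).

|Mᵢ| > 3.5 ⇔ |xᵢ − 63.40| > 3.5·10.00/0.6745 = 51.89.
So outliers lie outside [11.51, 115.29].
118.8: M = 3.74 → outlier.
131.9: M = 4.62 → outlier.
165.1: M = 6.86 → outlier.

118.8, 131.9, 165.1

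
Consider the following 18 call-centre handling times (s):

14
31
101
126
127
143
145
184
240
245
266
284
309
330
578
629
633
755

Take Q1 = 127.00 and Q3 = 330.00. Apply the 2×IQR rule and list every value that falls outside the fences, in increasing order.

IQR = Q3 − Q1 = 330.00 − 127.00 = 203.00.
Lower fence = Q1 − 2·IQR = 127.00 − 406.00 = -279.00.
Upper fence = Q3 + 2·IQR = 330.00 + 406.00 = 736.00.
755 > 736.00 → outlier.
All remaining values lie within [-279.00, 736.00].

755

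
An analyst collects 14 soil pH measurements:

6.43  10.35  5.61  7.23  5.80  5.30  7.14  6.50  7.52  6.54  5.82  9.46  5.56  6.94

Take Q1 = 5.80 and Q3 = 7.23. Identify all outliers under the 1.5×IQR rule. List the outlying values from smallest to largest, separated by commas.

IQR = Q3 − Q1 = 7.23 − 5.80 = 1.43.
Lower fence = Q1 − 1.5·IQR = 5.80 − 2.145 = 3.655.
Upper fence = Q3 + 1.5·IQR = 7.23 + 2.145 = 9.375.
9.46 > 9.375 → outlier.
10.35 > 9.375 → outlier.
All remaining values lie within [3.655, 9.375].

9.46, 10.35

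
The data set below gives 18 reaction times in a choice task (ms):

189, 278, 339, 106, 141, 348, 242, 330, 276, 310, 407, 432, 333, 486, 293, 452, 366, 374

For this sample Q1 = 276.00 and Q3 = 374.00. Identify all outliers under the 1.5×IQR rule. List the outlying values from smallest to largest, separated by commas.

IQR = Q3 − Q1 = 374.00 − 276.00 = 98.00.
Lower fence = Q1 − 1.5·IQR = 276.00 − 147.00 = 129.00.
Upper fence = Q3 + 1.5·IQR = 374.00 + 147.00 = 521.00.
106 < 129.00 → outlier.
All remaining values lie within [129.00, 521.00].

106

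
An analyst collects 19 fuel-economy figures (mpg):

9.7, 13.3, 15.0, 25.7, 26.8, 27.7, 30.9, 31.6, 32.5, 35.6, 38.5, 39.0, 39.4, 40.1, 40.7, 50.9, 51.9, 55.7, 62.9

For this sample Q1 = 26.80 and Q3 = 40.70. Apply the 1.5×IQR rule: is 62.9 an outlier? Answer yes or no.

yes

IQR = Q3 − Q1 = 40.70 − 26.80 = 13.90.
Lower fence = Q1 − 1.5·IQR = 26.80 − 20.85 = 5.95.
Upper fence = Q3 + 1.5·IQR = 40.70 + 20.85 = 61.55.
62.9 lies above the upper fence.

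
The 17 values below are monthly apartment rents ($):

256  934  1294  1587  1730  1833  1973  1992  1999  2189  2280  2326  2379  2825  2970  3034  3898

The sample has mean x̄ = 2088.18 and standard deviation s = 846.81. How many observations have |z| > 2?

Cutoffs: x̄ ± 2s = [394.56, 3781.80].
Outside the cutoffs: 256, 3898.

2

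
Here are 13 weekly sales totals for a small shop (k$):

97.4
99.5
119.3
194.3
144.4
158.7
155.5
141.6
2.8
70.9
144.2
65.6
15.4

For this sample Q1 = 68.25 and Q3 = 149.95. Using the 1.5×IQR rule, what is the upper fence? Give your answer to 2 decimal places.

272.50

IQR = Q3 − Q1 = 149.95 − 68.25 = 81.70.
Lower fence = Q1 − 1.5·IQR = 68.25 − 122.55 = -54.30.
Upper fence = Q3 + 1.5·IQR = 149.95 + 122.55 = 272.50.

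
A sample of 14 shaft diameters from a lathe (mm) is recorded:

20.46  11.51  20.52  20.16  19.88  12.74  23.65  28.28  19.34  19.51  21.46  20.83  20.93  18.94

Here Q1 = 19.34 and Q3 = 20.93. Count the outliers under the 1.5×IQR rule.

IQR = 1.59; fences at 19.34 − 2.385 = 16.955 and 20.93 + 2.385 = 23.315.
Outside the cutoffs: 11.51, 12.74, 23.65, 28.28.

4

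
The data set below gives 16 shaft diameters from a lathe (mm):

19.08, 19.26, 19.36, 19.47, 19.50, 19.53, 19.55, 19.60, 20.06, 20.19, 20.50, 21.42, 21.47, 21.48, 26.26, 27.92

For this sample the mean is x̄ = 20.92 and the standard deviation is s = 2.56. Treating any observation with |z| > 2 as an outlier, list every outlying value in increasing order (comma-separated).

26.26, 27.92

Cutoffs at x̄ ± 2s: 20.92 ± 2·2.56 = [15.80, 26.04].
26.26: z = 2.09, |z| > 2 → outlier.
27.92: z = 2.73, |z| > 2 → outlier.
Every other value lies within [15.80, 26.04].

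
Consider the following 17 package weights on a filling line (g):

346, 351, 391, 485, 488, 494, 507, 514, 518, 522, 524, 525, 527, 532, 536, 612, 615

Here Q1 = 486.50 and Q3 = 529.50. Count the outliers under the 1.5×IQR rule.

5

IQR = 43.00; fences at 486.50 − 64.50 = 422.00 and 529.50 + 64.50 = 594.00.
Outside the cutoffs: 346, 351, 391, 612, 615.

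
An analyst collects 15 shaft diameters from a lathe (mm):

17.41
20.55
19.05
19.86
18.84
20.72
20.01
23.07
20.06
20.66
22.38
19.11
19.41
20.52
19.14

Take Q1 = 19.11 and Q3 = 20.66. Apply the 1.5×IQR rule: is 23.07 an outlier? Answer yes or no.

yes

IQR = Q3 − Q1 = 20.66 − 19.11 = 1.55.
Lower fence = Q1 − 1.5·IQR = 19.11 − 2.325 = 16.785.
Upper fence = Q3 + 1.5·IQR = 20.66 + 2.325 = 22.985.
23.07 lies above the upper fence.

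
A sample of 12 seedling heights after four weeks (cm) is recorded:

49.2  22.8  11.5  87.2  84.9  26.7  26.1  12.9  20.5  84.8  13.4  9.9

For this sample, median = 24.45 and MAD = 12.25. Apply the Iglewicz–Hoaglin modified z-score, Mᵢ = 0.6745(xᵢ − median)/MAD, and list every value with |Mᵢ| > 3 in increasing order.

84.8, 84.9, 87.2

|Mᵢ| > 3 ⇔ |xᵢ − 24.45| > 3·12.25/0.6745 = 54.48.
So outliers lie outside [-30.03, 78.93].
84.8: M = 3.32 → outlier.
84.9: M = 3.33 → outlier.
87.2: M = 3.46 → outlier.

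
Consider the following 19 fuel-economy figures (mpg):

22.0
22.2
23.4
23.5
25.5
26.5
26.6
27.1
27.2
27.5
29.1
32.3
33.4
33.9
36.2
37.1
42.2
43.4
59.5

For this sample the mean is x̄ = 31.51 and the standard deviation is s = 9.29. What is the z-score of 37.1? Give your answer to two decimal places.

0.60

z = (37.1 − 31.51) / 9.29 = 0.60.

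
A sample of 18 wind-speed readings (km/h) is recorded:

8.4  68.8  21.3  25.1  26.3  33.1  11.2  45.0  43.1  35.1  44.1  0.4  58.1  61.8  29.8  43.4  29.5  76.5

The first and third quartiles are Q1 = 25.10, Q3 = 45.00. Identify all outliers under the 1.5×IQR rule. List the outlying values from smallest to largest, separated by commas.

76.5

IQR = Q3 − Q1 = 45.00 − 25.10 = 19.90.
Lower fence = Q1 − 1.5·IQR = 25.10 − 29.85 = -4.75.
Upper fence = Q3 + 1.5·IQR = 45.00 + 29.85 = 74.85.
76.5 > 74.85 → outlier.
All remaining values lie within [-4.75, 74.85].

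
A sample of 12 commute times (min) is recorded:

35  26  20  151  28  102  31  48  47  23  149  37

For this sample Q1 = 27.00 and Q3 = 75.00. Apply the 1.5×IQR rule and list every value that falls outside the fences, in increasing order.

IQR = Q3 − Q1 = 75.00 − 27.00 = 48.00.
Lower fence = Q1 − 1.5·IQR = 27.00 − 72.00 = -45.00.
Upper fence = Q3 + 1.5·IQR = 75.00 + 72.00 = 147.00.
149 > 147.00 → outlier.
151 > 147.00 → outlier.
All remaining values lie within [-45.00, 147.00].

149, 151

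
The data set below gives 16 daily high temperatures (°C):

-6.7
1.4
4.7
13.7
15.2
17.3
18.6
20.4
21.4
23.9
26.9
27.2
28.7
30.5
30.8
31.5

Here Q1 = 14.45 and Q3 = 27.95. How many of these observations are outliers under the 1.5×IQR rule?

IQR = 13.50; fences at 14.45 − 20.25 = -5.80 and 27.95 + 20.25 = 48.20.
Outside the cutoffs: -6.7.

1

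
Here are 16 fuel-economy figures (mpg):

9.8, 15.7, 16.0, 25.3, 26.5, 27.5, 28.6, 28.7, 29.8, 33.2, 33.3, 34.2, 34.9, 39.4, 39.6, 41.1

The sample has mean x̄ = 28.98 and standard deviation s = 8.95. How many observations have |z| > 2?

1

Cutoffs: x̄ ± 2s = [11.08, 46.88].
Outside the cutoffs: 9.8.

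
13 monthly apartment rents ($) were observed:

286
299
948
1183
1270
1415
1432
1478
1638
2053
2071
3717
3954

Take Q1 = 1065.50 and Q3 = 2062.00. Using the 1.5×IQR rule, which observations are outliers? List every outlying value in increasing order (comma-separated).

IQR = Q3 − Q1 = 2062.00 − 1065.50 = 996.50.
Lower fence = Q1 − 1.5·IQR = 1065.50 − 1494.75 = -429.25.
Upper fence = Q3 + 1.5·IQR = 2062.00 + 1494.75 = 3556.75.
3717 > 3556.75 → outlier.
3954 > 3556.75 → outlier.
All remaining values lie within [-429.25, 3556.75].

3717, 3954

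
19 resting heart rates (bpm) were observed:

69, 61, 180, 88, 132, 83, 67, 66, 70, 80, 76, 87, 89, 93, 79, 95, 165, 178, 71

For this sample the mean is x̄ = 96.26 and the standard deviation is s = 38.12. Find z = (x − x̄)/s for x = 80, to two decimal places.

-0.43

z = (80 − 96.26) / 38.12 = -0.43.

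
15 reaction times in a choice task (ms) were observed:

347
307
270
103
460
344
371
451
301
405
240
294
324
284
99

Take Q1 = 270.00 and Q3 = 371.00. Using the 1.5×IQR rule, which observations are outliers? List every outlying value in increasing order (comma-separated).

99, 103

IQR = Q3 − Q1 = 371.00 − 270.00 = 101.00.
Lower fence = Q1 − 1.5·IQR = 270.00 − 151.50 = 118.50.
Upper fence = Q3 + 1.5·IQR = 371.00 + 151.50 = 522.50.
99 < 118.50 → outlier.
103 < 118.50 → outlier.
All remaining values lie within [118.50, 522.50].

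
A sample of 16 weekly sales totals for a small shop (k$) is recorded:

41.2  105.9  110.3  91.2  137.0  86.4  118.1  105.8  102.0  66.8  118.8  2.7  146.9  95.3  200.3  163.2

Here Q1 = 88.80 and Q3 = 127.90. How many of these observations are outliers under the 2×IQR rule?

IQR = 39.10; fences at 88.80 − 78.20 = 10.60 and 127.90 + 78.20 = 206.10.
Outside the cutoffs: 2.7.

1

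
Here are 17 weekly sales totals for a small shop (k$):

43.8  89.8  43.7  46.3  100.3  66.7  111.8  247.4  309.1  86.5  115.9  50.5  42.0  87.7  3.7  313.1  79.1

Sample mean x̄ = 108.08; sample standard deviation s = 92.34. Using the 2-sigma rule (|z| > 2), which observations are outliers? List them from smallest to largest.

309.1, 313.1

Cutoffs at x̄ ± 2s: 108.08 ± 2·92.34 = [-76.60, 292.76].
309.1: z = 2.18, |z| > 2 → outlier.
313.1: z = 2.22, |z| > 2 → outlier.
Every other value lies within [-76.60, 292.76].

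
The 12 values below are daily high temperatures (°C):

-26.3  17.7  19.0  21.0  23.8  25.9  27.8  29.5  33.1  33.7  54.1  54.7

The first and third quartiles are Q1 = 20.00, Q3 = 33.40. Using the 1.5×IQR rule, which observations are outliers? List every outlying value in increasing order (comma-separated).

-26.3, 54.1, 54.7

IQR = Q3 − Q1 = 33.40 − 20.00 = 13.40.
Lower fence = Q1 − 1.5·IQR = 20.00 − 20.10 = -0.10.
Upper fence = Q3 + 1.5·IQR = 33.40 + 20.10 = 53.50.
-26.3 < -0.10 → outlier.
54.1 > 53.50 → outlier.
54.7 > 53.50 → outlier.
All remaining values lie within [-0.10, 53.50].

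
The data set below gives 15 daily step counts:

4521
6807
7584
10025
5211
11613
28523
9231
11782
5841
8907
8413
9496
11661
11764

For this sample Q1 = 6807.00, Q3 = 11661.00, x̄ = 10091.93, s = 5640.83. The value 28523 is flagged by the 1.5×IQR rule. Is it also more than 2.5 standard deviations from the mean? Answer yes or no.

z = (28523 − 10091.93) / 5640.83 = 3.27.
|z| = 3.27 > 2.5.

yes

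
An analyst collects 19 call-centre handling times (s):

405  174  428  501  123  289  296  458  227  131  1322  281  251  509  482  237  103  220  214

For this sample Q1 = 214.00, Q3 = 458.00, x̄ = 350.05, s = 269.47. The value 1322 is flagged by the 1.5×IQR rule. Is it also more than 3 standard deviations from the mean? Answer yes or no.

z = (1322 − 350.05) / 269.47 = 3.61.
|z| = 3.61 > 3.

yes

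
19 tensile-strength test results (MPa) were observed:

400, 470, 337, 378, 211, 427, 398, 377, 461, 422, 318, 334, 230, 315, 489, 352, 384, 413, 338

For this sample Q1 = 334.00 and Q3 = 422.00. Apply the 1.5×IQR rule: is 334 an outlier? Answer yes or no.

no

IQR = Q3 − Q1 = 422.00 − 334.00 = 88.00.
Lower fence = Q1 − 1.5·IQR = 334.00 − 132.00 = 202.00.
Upper fence = Q3 + 1.5·IQR = 422.00 + 132.00 = 554.00.
334 lies within [202.00, 554.00].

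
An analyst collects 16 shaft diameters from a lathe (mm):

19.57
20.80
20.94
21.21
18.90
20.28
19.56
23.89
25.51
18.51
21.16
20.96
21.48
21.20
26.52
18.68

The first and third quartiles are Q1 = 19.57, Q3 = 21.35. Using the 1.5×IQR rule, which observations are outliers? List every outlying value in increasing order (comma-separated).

25.51, 26.52

IQR = Q3 − Q1 = 21.35 − 19.57 = 1.78.
Lower fence = Q1 − 1.5·IQR = 19.57 − 2.67 = 16.90.
Upper fence = Q3 + 1.5·IQR = 21.35 + 2.67 = 24.02.
25.51 > 24.02 → outlier.
26.52 > 24.02 → outlier.
All remaining values lie within [16.90, 24.02].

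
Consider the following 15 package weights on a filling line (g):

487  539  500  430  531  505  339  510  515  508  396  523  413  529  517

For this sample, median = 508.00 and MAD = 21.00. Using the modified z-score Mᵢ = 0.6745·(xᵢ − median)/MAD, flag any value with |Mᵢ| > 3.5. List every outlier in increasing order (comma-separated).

|Mᵢ| > 3.5 ⇔ |xᵢ − 508.00| > 3.5·21.00/0.6745 = 108.97.
So outliers lie outside [399.03, 616.97].
339: M = -5.43 → outlier.
396: M = -3.60 → outlier.

339, 396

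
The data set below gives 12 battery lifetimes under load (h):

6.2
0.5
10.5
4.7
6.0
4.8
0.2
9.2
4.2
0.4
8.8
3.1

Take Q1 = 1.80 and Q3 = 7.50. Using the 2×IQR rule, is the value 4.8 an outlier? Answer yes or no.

IQR = Q3 − Q1 = 7.50 − 1.80 = 5.70.
Lower fence = Q1 − 2·IQR = 1.80 − 11.40 = -9.60.
Upper fence = Q3 + 2·IQR = 7.50 + 11.40 = 18.90.
4.8 lies within [-9.60, 18.90].

no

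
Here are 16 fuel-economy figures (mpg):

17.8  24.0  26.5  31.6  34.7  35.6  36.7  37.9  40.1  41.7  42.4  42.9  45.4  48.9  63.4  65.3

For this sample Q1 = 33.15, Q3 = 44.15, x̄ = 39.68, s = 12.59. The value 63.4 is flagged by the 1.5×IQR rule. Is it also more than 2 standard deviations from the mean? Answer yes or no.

no

z = (63.4 − 39.68) / 12.59 = 1.88.
|z| = 1.88 ≤ 2.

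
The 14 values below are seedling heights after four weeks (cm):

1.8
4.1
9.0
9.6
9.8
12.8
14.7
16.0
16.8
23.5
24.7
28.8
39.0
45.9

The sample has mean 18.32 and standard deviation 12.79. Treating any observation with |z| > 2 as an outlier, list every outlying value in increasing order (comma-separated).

45.9

Cutoffs at x̄ ± 2s: 18.32 ± 2·12.79 = [-7.26, 43.90].
45.9: z = 2.16, |z| > 2 → outlier.
Every other value lies within [-7.26, 43.90].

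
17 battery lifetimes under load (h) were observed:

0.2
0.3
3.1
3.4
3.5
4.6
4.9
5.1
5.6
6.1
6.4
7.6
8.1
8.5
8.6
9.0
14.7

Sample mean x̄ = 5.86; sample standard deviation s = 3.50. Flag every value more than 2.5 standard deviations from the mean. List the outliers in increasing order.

14.7

Cutoffs at x̄ ± 2.5s: 5.86 ± 2.5·3.50 = [-2.89, 14.61].
14.7: z = 2.53, |z| > 2.5 → outlier.
Every other value lies within [-2.89, 14.61].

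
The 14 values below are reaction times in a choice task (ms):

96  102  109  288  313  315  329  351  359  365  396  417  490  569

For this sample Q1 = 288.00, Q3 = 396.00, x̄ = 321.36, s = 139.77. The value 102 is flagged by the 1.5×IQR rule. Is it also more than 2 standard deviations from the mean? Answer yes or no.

no

z = (102 − 321.36) / 139.77 = -1.57.
|z| = 1.57 ≤ 2.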